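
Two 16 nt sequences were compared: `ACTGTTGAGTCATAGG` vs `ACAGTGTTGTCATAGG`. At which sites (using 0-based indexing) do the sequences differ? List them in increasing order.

Scanning 0-based: 2: T/A; 5: T/G; 6: G/T; 7: A/T.

2, 5, 6, 7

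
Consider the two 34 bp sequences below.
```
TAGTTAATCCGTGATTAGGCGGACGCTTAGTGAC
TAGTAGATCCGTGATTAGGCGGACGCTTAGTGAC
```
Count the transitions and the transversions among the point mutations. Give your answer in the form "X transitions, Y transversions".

1 transition, 1 transversion

Mismatches (1-based):
position 5: T→A (pyrimidine→purine, transversion)
position 6: A→G (purine→purine, transition)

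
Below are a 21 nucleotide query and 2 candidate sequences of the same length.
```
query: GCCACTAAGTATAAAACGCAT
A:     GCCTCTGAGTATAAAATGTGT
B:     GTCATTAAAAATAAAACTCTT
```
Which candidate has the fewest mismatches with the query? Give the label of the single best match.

A

A differs at 5 bases; B differs at 6 bases. The closest is A.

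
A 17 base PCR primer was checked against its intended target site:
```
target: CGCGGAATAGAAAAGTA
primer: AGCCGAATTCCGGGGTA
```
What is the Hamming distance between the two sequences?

The sequences differ at sites 1, 4, 9, 10, 11, 12, 13, 14 (1-based) — 8 in total.

8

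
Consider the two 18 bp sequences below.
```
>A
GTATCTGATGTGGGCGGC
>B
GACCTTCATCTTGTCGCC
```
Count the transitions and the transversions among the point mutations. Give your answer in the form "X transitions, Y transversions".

2 transitions, 7 transversions

Transitions (purine↔purine or pyrimidine↔pyrimidine): 4 T→C, 5 C→T.
Transversions (purine↔pyrimidine): 2 T→A, 3 A→C, 7 G→C, 10 G→C, 12 G→T, 14 G→T, 17 G→C.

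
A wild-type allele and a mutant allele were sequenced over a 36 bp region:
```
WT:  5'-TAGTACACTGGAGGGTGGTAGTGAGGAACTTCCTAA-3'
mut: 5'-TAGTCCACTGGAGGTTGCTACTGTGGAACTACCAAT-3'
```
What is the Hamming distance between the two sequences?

8

Comparing position by position, 8 bases differ: 5 (A/C), 15 (G/T), 18 (G/C), 21 (G/C), 24 (A/T), 31 (T/A), 34 (T/A), 36 (A/T).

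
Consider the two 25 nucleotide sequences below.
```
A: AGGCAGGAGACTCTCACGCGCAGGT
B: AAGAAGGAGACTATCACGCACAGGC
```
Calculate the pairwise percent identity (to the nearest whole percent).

Mismatches at positions 2, 4, 13, 20, 25 (1-based): 5 of 25.
Identical positions: 20/25 = 80% → 80%.

80%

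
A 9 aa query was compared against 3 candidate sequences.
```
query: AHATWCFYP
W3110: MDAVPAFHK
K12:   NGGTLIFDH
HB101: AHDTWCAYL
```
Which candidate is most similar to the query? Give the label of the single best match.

HB101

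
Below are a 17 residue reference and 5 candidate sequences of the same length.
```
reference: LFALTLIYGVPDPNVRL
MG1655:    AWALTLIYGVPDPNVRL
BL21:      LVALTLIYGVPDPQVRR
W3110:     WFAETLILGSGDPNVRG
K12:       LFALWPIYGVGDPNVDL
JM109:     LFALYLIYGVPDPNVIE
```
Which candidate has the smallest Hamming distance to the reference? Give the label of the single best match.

Hamming distances to reference — MG1655: 2; BL21: 3; W3110: 6; K12: 4; JM109: 3.
Smallest is MG1655 with 2 mismatches.

MG1655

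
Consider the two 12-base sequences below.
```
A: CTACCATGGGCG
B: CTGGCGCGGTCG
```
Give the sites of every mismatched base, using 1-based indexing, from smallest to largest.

3, 4, 6, 7, 10

Differences at site 3 (A→G), site 4 (C→G), site 6 (A→G), site 7 (T→C), site 10 (G→T).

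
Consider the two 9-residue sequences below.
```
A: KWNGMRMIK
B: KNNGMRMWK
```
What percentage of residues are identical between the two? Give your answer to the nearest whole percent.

78%

2 positions differ (2, 8), so 7 of 9 match: 7/9 = 77.78%.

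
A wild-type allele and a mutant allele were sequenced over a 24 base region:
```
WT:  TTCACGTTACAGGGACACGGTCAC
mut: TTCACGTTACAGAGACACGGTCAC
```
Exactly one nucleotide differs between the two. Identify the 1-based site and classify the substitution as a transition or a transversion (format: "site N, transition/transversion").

The sequences differ only at site 13: G→A (purine→purine), a transition.

site 13, transition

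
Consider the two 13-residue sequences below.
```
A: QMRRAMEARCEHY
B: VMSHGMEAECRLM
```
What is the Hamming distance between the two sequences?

The sequences differ at residues 1, 3, 4, 5, 9, 11, 12, 13 (1-based) — 8 in total.

8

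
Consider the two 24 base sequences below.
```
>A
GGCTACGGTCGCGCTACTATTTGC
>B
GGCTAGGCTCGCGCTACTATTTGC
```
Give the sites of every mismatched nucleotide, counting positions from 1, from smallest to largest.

Scanning 1-based: 6: C/G; 8: G/C.

6, 8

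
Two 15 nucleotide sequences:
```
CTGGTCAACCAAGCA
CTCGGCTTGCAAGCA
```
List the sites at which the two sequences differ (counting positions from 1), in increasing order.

Differences at site 3 (G→C), site 5 (T→G), site 7 (A→T), site 8 (A→T), site 9 (C→G).

3, 5, 7, 8, 9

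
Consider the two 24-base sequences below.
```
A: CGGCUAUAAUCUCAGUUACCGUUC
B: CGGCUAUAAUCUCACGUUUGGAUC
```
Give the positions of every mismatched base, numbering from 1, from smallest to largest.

15, 16, 18, 19, 20, 22

Differences at position 15 (G→C), position 16 (U→G), position 18 (A→U), position 19 (C→U), position 20 (C→G), position 22 (U→A).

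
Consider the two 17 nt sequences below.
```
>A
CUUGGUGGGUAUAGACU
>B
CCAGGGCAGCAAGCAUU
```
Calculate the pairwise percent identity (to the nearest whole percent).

41%

10 positions differ (2, 3, 6, 7, 8, 10, 12, 13, 14, 16), so 7 of 17 match: 7/17 = 41.18%.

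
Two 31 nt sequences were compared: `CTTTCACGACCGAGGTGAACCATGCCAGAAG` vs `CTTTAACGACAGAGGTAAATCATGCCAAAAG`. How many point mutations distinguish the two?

The sequences differ at sites 5, 11, 17, 20, 28 (1-based) — 5 in total.

5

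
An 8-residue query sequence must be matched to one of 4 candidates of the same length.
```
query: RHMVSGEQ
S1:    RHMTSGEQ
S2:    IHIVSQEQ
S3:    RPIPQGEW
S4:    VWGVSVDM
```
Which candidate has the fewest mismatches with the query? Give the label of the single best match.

S1 differs at 1 residue; S2 differs at 3 residues; S3 differs at 5 residues; S4 differs at 6 residues. The closest is S1.

S1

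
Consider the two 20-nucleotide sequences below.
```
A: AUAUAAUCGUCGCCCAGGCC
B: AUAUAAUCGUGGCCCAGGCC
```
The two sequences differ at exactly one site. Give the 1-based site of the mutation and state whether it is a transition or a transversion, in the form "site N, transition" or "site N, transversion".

site 11, transversion

Site 11 changes C→G. C is a pyrimidine and G is a purine, so this is a transversion.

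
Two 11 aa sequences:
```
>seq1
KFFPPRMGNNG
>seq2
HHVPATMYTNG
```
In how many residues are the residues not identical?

7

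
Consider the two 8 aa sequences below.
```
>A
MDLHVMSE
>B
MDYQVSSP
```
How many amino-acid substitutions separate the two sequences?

4

Mismatches (1-based): position 3: L→Y; position 4: H→Q; position 6: M→S; position 8: E→P.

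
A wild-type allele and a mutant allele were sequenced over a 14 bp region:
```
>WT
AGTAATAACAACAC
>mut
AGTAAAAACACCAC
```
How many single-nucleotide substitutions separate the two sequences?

Mismatches (1-based): base 6: T→A; base 11: A→C.

2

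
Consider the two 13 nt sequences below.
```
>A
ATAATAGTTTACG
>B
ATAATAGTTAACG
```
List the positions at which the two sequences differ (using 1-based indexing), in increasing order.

10

Differences at position 10 (T→A).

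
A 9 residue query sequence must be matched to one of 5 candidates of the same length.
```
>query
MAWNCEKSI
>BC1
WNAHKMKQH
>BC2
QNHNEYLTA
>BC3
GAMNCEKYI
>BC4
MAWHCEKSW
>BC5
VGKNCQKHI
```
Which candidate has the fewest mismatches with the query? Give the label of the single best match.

BC4

Hamming distances to query — BC1: 8; BC2: 8; BC3: 3; BC4: 2; BC5: 5.
Smallest is BC4 with 2 mismatches.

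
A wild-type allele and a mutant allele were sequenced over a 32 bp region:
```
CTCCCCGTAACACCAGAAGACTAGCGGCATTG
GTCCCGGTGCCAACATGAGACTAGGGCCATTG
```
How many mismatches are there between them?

The sequences differ at sites 1, 6, 9, 10, 13, 16, 17, 25, 27 (1-based) — 9 in total.

9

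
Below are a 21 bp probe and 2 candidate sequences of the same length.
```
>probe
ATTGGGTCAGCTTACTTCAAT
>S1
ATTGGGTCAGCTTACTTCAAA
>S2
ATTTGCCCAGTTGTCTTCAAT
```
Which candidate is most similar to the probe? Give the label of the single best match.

S1 differs at 1 site; S2 differs at 6 sites. The closest is S1.

S1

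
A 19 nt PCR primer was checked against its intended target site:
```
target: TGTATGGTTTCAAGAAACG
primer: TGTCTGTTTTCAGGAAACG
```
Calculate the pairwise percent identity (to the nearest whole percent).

84%

3 positions differ (4, 7, 13), so 16 of 19 match: 16/19 = 84.21%.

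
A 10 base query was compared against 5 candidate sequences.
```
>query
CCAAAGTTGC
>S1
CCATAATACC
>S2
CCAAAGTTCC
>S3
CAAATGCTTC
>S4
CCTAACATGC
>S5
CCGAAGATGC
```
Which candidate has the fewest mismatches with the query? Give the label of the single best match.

Hamming distances to query — S1: 4; S2: 1; S3: 4; S4: 3; S5: 2.
Smallest is S2 with 1 mismatch.

S2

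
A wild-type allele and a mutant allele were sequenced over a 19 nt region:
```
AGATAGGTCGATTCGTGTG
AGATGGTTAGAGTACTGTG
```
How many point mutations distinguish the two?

Comparing position by position, 6 sites differ: 5 (A/G), 7 (G/T), 9 (C/A), 12 (T/G), 14 (C/A), 15 (G/C).

6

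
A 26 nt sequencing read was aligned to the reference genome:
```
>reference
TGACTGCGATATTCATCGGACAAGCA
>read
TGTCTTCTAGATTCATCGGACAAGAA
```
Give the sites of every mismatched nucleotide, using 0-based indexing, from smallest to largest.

Differences at site 2 (A→T), site 5 (G→T), site 7 (G→T), site 9 (T→G), site 24 (C→A).

2, 5, 7, 9, 24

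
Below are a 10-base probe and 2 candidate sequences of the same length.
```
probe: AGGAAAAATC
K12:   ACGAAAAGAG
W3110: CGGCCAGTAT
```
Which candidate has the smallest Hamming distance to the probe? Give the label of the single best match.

Hamming distances to probe — K12: 4; W3110: 7.
Smallest is K12 with 4 mismatches.

K12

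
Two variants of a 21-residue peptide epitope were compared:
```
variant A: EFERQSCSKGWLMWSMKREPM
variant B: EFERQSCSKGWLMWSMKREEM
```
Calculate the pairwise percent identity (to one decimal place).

95.2%

1 position differs (20), so 20 of 21 match: 20/21 = 95.24%.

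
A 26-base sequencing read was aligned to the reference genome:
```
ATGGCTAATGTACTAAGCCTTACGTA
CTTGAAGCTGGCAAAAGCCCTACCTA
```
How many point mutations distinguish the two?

Comparing position by position, 12 bases differ: 1 (A/C), 3 (G/T), 5 (C/A), 6 (T/A), 7 (A/G), 8 (A/C), 11 (T/G), 12 (A/C), 13 (C/A), 14 (T/A), 20 (T/C), 24 (G/C).

12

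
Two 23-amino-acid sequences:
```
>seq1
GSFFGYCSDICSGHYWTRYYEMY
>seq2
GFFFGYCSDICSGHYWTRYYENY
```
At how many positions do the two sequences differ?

Mismatches (1-based): position 2: S→F; position 22: M→N.

2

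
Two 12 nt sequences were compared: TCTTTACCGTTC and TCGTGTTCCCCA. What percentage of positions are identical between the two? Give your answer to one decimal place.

8 positions differ (3, 5, 6, 7, 9, 10, 11, 12), so 4 of 12 match: 4/12 = 33.33%.

33.3%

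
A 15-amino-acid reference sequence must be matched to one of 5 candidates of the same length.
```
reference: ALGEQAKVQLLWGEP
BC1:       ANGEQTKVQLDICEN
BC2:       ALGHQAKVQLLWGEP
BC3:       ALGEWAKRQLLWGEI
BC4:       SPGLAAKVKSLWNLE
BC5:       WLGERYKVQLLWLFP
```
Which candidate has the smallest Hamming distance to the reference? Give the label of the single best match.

BC1 differs at 6 residues; BC2 differs at 1 residue; BC3 differs at 3 residues; BC4 differs at 9 residues; BC5 differs at 5 residues. The closest is BC2.

BC2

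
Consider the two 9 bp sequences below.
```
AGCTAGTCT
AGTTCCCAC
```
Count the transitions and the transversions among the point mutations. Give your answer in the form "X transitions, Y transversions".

Mismatches (1-based):
position 3: C→T (pyrimidine→pyrimidine, transition)
position 5: A→C (purine→pyrimidine, transversion)
position 6: G→C (purine→pyrimidine, transversion)
position 7: T→C (pyrimidine→pyrimidine, transition)
position 8: C→A (pyrimidine→purine, transversion)
position 9: T→C (pyrimidine→pyrimidine, transition)

3 transitions, 3 transversions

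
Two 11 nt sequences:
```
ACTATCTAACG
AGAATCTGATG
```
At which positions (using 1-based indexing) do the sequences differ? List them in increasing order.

2, 3, 8, 10

Differences at position 2 (C→G), position 3 (T→A), position 8 (A→G), position 10 (C→T).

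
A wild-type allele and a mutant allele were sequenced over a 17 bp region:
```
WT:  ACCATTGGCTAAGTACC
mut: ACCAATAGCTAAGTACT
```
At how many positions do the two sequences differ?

3

The sequences differ at positions 5, 7, 17 (1-based) — 3 in total.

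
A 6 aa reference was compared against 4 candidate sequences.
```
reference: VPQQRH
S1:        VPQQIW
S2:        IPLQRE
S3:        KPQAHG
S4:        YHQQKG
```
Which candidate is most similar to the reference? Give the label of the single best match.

S1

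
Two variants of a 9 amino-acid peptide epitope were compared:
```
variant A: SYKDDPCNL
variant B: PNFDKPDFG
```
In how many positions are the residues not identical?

The sequences differ at positions 1, 2, 3, 5, 7, 8, 9 (1-based) — 7 in total.

7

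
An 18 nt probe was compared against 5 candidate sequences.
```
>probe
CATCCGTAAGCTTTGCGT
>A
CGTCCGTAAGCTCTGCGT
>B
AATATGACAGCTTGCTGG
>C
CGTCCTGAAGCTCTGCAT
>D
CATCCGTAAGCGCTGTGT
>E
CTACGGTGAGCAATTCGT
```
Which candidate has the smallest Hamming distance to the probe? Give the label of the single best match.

A

A differs at 2 bases; B differs at 9 bases; C differs at 5 bases; D differs at 3 bases; E differs at 7 bases. The closest is A.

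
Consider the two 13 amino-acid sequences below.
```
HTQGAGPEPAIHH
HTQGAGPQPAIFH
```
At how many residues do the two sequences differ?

The sequences differ at residues 8, 12 (1-based) — 2 in total.

2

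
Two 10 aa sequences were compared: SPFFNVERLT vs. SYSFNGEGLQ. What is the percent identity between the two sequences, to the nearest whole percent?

50%

5 positions differ (2, 3, 6, 8, 10), so 5 of 10 match: 5/10 = 50%.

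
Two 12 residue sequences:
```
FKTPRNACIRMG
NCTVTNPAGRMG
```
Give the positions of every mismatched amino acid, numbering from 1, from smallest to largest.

Differences at position 1 (F→N), position 2 (K→C), position 4 (P→V), position 5 (R→T), position 7 (A→P), position 8 (C→A), position 9 (I→G).

1, 2, 4, 5, 7, 8, 9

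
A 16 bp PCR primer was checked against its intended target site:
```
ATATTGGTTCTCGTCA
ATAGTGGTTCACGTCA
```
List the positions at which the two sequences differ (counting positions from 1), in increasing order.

4, 11

Scanning 1-based: 4: T/G; 11: T/A.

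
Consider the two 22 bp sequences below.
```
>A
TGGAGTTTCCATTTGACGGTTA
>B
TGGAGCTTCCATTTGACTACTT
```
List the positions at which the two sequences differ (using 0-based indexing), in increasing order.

5, 17, 18, 19, 21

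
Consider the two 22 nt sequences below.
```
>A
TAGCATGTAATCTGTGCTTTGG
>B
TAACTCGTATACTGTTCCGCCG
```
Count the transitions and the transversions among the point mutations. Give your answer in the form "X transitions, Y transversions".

4 transitions, 6 transversions

Mismatches (1-based):
base 3: G→A (purine→purine, transition)
base 5: A→T (purine→pyrimidine, transversion)
base 6: T→C (pyrimidine→pyrimidine, transition)
base 10: A→T (purine→pyrimidine, transversion)
base 11: T→A (pyrimidine→purine, transversion)
base 16: G→T (purine→pyrimidine, transversion)
base 18: T→C (pyrimidine→pyrimidine, transition)
base 19: T→G (pyrimidine→purine, transversion)
base 20: T→C (pyrimidine→pyrimidine, transition)
base 21: G→C (purine→pyrimidine, transversion)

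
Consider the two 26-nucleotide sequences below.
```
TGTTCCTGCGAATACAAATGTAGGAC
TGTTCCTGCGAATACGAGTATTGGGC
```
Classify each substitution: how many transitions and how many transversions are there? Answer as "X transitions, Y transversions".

Transitions (purine↔purine or pyrimidine↔pyrimidine): 16 A→G, 18 A→G, 20 G→A, 25 A→G.
Transversions (purine↔pyrimidine): 22 A→T.

4 transitions, 1 transversion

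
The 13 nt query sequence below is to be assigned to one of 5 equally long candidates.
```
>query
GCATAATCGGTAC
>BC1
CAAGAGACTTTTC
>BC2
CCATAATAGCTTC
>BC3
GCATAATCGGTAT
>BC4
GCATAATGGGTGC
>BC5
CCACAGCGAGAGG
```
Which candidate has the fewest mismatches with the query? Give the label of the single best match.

BC3

BC1 differs at 8 positions; BC2 differs at 4 positions; BC3 differs at 1 position; BC4 differs at 2 positions; BC5 differs at 9 positions. The closest is BC3.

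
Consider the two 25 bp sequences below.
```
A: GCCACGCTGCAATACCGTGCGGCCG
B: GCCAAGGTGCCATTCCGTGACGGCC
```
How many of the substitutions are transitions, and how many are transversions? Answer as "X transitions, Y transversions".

Mismatches (1-based):
site 5: C→A (pyrimidine→purine, transversion)
site 7: C→G (pyrimidine→purine, transversion)
site 11: A→C (purine→pyrimidine, transversion)
site 14: A→T (purine→pyrimidine, transversion)
site 20: C→A (pyrimidine→purine, transversion)
site 21: G→C (purine→pyrimidine, transversion)
site 23: C→G (pyrimidine→purine, transversion)
site 25: G→C (purine→pyrimidine, transversion)

0 transitions, 8 transversions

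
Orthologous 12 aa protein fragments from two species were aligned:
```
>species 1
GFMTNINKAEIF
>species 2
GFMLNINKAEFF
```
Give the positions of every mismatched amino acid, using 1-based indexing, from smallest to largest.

4, 11

Scanning 1-based: 4: T/L; 11: I/F.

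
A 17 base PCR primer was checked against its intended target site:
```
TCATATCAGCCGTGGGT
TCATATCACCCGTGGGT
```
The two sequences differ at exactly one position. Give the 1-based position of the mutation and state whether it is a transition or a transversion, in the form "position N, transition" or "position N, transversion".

position 9, transversion

Position 9 changes G→C. G is a purine and C is a pyrimidine, so this is a transversion.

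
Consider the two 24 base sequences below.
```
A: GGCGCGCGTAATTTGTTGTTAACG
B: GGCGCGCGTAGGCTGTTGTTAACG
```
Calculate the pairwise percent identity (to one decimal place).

87.5%

Mismatches at positions 11, 12, 13 (1-based): 3 of 24.
Identical positions: 21/24 = 87.5% → 87.5%.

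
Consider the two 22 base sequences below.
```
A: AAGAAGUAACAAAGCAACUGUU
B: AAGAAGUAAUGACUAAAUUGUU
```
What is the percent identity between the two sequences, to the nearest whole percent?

73%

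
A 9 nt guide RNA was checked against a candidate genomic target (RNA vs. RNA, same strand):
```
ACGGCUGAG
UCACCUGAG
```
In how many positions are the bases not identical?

3

The sequences differ at positions 1, 3, 4 (1-based) — 3 in total.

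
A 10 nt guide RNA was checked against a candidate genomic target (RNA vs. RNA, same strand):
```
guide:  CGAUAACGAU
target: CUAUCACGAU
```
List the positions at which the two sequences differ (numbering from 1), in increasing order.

2, 5

Scanning 1-based: 2: G/U; 5: A/C.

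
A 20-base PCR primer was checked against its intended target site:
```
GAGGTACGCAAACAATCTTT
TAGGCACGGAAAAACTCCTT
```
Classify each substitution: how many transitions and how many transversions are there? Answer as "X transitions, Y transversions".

2 transitions, 4 transversions

Transitions (purine↔purine or pyrimidine↔pyrimidine): 5 T→C, 18 T→C.
Transversions (purine↔pyrimidine): 1 G→T, 9 C→G, 13 C→A, 15 A→C.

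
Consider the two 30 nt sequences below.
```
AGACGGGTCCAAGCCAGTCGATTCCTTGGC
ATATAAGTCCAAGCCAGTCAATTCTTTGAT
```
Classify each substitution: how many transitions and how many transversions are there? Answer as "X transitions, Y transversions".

Transitions (purine↔purine or pyrimidine↔pyrimidine): 4 C→T, 5 G→A, 6 G→A, 20 G→A, 25 C→T, 29 G→A, 30 C→T.
Transversions (purine↔pyrimidine): 2 G→T.

7 transitions, 1 transversion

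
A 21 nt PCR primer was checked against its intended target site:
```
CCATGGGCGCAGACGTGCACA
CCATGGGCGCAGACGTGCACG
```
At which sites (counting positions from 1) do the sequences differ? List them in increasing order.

21

Scanning 1-based: 21: A/G.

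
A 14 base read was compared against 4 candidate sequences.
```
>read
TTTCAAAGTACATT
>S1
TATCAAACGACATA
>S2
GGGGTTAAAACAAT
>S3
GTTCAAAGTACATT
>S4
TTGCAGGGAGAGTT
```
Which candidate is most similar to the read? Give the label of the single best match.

S3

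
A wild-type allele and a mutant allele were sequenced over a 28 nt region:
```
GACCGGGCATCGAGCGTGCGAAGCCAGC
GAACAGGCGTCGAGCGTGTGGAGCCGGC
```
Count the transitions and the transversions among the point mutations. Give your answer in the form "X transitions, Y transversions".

Mismatches (1-based):
site 3: C→A (pyrimidine→purine, transversion)
site 5: G→A (purine→purine, transition)
site 9: A→G (purine→purine, transition)
site 19: C→T (pyrimidine→pyrimidine, transition)
site 21: A→G (purine→purine, transition)
site 26: A→G (purine→purine, transition)

5 transitions, 1 transversion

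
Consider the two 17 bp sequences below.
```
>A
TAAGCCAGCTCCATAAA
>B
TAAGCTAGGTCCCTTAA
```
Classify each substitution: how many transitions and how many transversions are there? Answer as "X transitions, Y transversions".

Transitions (purine↔purine or pyrimidine↔pyrimidine): 6 C→T.
Transversions (purine↔pyrimidine): 9 C→G, 13 A→C, 15 A→T.

1 transition, 3 transversions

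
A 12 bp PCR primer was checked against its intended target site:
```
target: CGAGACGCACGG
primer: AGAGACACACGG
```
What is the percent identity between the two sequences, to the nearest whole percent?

83%

2 positions differ (1, 7), so 10 of 12 match: 10/12 = 83.33%.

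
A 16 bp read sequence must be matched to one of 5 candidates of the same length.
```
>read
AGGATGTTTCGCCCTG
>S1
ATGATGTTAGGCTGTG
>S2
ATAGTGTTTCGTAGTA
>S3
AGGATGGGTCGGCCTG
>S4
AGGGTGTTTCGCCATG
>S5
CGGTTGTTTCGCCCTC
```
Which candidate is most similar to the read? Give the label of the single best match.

S1 differs at 5 positions; S2 differs at 7 positions; S3 differs at 3 positions; S4 differs at 2 positions; S5 differs at 3 positions. The closest is S4.

S4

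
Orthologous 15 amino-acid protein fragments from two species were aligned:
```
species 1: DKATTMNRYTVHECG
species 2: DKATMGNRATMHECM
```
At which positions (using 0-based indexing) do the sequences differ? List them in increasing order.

Scanning 0-based: 4: T/M; 5: M/G; 8: Y/A; 10: V/M; 14: G/M.

4, 5, 8, 10, 14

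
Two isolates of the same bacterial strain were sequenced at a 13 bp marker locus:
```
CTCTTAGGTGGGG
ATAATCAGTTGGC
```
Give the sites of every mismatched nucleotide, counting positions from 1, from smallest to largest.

1, 3, 4, 6, 7, 10, 13

Differences at site 1 (C→A), site 3 (C→A), site 4 (T→A), site 6 (A→C), site 7 (G→A), site 10 (G→T), site 13 (G→C).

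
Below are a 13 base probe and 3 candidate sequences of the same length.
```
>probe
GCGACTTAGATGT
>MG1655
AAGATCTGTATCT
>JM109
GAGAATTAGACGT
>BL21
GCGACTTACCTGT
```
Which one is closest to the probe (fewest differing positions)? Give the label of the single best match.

MG1655 differs at 7 positions; JM109 differs at 3 positions; BL21 differs at 2 positions. The closest is BL21.

BL21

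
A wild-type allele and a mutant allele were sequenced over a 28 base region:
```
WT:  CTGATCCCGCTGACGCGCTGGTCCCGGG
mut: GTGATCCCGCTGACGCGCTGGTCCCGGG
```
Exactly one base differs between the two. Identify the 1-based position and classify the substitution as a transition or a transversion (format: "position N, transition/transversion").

position 1, transversion

Position 1 changes C→G. C is a pyrimidine and G is a purine, so this is a transversion.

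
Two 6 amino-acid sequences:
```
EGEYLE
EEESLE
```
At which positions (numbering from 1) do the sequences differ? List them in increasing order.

Scanning 1-based: 2: G/E; 4: Y/S.

2, 4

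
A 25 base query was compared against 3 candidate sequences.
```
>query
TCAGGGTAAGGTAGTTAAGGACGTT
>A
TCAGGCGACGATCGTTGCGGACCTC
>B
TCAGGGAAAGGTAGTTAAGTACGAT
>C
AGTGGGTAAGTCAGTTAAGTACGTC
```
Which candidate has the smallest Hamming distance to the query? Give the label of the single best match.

Hamming distances to query — A: 9; B: 3; C: 7.
Smallest is B with 3 mismatches.

B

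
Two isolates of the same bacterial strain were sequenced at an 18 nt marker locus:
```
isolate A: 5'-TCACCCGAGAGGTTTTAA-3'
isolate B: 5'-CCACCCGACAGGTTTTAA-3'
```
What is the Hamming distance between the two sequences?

The sequences differ at bases 1, 9 (1-based) — 2 in total.

2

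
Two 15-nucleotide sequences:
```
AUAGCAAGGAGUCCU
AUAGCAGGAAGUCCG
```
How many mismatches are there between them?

Mismatches (1-based): base 7: A→G; base 9: G→A; base 15: U→G.

3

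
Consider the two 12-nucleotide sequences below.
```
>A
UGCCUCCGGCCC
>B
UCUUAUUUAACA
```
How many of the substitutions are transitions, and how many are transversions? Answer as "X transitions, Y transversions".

5 transitions, 5 transversions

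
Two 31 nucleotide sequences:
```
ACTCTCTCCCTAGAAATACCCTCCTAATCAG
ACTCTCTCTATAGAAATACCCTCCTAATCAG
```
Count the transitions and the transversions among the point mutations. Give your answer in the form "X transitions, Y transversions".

1 transition, 1 transversion

Mismatches (1-based):
position 9: C→T (pyrimidine→pyrimidine, transition)
position 10: C→A (pyrimidine→purine, transversion)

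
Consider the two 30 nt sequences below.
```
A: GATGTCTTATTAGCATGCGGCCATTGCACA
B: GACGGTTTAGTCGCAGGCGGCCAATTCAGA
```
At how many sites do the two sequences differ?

9

Comparing position by position, 9 sites differ: 3 (T/C), 5 (T/G), 6 (C/T), 10 (T/G), 12 (A/C), 16 (T/G), 24 (T/A), 26 (G/T), 29 (C/G).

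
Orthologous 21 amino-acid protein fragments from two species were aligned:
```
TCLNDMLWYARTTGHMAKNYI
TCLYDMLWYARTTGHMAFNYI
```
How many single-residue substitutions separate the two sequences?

2

The sequences differ at positions 4, 18 (1-based) — 2 in total.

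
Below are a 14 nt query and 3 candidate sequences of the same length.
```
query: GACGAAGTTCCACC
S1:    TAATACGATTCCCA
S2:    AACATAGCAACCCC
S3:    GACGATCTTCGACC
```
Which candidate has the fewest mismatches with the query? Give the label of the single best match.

S1 differs at 8 positions; S2 differs at 7 positions; S3 differs at 3 positions. The closest is S3.

S3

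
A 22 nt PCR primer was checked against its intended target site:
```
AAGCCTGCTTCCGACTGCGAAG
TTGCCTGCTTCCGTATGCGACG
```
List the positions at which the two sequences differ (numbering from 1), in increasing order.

1, 2, 14, 15, 21

Differences at position 1 (A→T), position 2 (A→T), position 14 (A→T), position 15 (C→A), position 21 (A→C).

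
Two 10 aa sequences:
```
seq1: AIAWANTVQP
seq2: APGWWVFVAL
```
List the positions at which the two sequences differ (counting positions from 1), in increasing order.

Scanning 1-based: 2: I/P; 3: A/G; 5: A/W; 6: N/V; 7: T/F; 9: Q/A; 10: P/L.

2, 3, 5, 6, 7, 9, 10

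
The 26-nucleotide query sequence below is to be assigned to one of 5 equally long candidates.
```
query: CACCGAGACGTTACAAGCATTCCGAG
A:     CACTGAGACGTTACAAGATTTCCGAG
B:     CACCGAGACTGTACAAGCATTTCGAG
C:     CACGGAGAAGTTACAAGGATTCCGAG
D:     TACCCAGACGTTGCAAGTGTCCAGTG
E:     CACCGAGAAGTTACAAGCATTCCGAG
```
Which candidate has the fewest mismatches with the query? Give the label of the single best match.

E

Hamming distances to query — A: 3; B: 3; C: 3; D: 8; E: 1.
Smallest is E with 1 mismatch.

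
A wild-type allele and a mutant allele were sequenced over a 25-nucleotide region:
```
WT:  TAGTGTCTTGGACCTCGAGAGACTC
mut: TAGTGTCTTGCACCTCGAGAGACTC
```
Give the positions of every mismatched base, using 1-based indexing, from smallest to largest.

Differences at position 11 (G→C).

11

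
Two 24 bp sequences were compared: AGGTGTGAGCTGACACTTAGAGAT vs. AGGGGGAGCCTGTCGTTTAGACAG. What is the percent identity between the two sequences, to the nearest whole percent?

Mismatches at positions 4, 6, 7, 8, 9, 13, 15, 16, 22, 24 (1-based): 10 of 24.
Identical positions: 14/24 = 58.33% → 58%.

58%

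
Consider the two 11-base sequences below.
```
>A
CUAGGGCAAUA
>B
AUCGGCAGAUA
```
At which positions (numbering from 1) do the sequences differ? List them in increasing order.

Differences at position 1 (C→A), position 3 (A→C), position 6 (G→C), position 7 (C→A), position 8 (A→G).

1, 3, 6, 7, 8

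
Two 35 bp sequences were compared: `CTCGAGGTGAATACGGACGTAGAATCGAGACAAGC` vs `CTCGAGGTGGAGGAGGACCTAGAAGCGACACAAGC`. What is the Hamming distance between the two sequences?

7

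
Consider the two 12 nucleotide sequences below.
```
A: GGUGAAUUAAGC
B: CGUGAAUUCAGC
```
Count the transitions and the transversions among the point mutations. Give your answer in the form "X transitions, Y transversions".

Mismatches (1-based):
site 1: G→C (purine→pyrimidine, transversion)
site 9: A→C (purine→pyrimidine, transversion)

0 transitions, 2 transversions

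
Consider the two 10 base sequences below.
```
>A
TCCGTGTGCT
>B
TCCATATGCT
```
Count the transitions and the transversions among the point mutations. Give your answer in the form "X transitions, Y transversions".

2 transitions, 0 transversions

Transitions (purine↔purine or pyrimidine↔pyrimidine): 4 G→A, 6 G→A.
Transversions (purine↔pyrimidine): none.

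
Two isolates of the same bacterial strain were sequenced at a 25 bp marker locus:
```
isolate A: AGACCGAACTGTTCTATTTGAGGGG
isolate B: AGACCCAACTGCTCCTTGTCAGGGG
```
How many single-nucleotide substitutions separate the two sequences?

Comparing position by position, 6 sites differ: 6 (G/C), 12 (T/C), 15 (T/C), 16 (A/T), 18 (T/G), 20 (G/C).

6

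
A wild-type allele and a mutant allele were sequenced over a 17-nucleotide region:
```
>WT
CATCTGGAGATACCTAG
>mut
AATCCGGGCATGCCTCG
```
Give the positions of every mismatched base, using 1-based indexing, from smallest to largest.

Differences at position 1 (C→A), position 5 (T→C), position 8 (A→G), position 9 (G→C), position 12 (A→G), position 16 (A→C).

1, 5, 8, 9, 12, 16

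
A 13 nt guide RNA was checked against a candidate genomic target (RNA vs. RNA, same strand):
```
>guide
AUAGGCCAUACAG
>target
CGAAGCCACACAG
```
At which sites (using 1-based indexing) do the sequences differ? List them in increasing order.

1, 2, 4, 9

Scanning 1-based: 1: A/C; 2: U/G; 4: G/A; 9: U/C.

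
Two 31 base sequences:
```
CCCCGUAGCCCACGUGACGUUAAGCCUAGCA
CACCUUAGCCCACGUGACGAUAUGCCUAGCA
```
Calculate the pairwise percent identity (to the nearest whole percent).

4 positions differ (2, 5, 20, 23), so 27 of 31 match: 27/31 = 87.1%.

87%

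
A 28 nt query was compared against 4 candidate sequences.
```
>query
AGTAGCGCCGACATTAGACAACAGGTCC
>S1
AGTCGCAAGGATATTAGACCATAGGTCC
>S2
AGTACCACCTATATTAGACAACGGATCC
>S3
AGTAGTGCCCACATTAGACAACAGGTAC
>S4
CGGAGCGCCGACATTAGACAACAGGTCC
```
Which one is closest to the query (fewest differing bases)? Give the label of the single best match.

S4

Hamming distances to query — S1: 7; S2: 6; S3: 3; S4: 2.
Smallest is S4 with 2 mismatches.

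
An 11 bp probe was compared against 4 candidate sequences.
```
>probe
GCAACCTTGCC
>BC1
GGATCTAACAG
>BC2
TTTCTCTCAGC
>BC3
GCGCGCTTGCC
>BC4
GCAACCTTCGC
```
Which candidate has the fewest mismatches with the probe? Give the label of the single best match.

BC4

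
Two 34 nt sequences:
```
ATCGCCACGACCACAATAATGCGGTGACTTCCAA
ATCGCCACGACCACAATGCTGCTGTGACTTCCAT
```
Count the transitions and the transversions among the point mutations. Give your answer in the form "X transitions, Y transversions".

Transitions (purine↔purine or pyrimidine↔pyrimidine): 18 A→G.
Transversions (purine↔pyrimidine): 19 A→C, 23 G→T, 34 A→T.

1 transition, 3 transversions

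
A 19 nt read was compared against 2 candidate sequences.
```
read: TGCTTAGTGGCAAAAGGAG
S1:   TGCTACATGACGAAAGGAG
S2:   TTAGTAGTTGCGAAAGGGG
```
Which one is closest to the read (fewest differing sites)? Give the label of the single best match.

S1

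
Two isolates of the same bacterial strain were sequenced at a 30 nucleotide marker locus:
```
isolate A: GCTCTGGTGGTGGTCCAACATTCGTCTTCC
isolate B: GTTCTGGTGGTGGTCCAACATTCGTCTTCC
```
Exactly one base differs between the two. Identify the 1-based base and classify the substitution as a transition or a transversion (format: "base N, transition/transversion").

base 2, transition

Base 2 changes C→T. C is a pyrimidine and T is a pyrimidine, so this is a transition.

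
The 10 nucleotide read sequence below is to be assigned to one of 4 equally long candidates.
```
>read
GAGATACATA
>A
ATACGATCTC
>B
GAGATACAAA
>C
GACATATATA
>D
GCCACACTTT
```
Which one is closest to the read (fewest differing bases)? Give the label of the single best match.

B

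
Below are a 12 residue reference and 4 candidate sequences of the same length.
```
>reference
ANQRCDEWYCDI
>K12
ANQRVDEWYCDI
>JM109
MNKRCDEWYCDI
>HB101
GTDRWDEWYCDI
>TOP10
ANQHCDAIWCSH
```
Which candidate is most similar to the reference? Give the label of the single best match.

Hamming distances to reference — K12: 1; JM109: 2; HB101: 4; TOP10: 6.
Smallest is K12 with 1 mismatch.

K12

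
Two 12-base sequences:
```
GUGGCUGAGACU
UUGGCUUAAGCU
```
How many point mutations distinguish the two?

4

Comparing position by position, 4 bases differ: 1 (G/U), 7 (G/U), 9 (G/A), 10 (A/G).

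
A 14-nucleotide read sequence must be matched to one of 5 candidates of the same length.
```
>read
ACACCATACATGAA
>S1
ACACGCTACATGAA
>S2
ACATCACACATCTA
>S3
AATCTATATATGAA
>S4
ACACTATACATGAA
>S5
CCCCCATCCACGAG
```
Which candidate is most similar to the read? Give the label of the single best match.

S4

Hamming distances to read — S1: 2; S2: 4; S3: 4; S4: 1; S5: 5.
Smallest is S4 with 1 mismatch.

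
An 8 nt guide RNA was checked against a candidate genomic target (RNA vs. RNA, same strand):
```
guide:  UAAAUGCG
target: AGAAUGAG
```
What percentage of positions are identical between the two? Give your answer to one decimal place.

62.5%

Mismatches at positions 1, 2, 7 (1-based): 3 of 8.
Identical positions: 5/8 = 62.5% → 62.5%.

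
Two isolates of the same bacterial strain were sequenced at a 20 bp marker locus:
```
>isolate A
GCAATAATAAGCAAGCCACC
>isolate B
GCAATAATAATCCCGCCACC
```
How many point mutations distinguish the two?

3

Mismatches (1-based): base 11: G→T; base 13: A→C; base 14: A→C.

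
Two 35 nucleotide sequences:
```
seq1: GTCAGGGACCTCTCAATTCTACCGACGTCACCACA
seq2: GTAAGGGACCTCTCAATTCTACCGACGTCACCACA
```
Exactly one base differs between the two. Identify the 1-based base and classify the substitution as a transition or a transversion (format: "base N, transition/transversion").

Base 3 changes C→A. C is a pyrimidine and A is a purine, so this is a transversion.

base 3, transversion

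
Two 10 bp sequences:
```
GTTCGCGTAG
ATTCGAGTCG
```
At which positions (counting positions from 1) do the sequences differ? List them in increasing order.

Differences at position 1 (G→A), position 6 (C→A), position 9 (A→C).

1, 6, 9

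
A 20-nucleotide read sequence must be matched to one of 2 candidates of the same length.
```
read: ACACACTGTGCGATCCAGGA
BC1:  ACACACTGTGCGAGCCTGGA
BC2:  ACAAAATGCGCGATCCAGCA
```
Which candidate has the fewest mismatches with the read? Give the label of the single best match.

BC1 differs at 2 bases; BC2 differs at 4 bases. The closest is BC1.

BC1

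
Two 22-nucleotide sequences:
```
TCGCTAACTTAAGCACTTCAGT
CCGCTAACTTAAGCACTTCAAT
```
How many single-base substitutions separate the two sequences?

2

Mismatches (1-based): position 1: T→C; position 21: G→A.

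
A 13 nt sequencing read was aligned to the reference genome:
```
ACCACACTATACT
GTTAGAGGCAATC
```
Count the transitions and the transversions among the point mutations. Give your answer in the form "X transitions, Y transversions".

5 transitions, 5 transversions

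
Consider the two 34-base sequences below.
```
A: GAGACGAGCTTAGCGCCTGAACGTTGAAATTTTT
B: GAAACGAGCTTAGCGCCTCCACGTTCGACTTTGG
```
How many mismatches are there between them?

Comparing position by position, 8 positions differ: 3 (G/A), 19 (G/C), 20 (A/C), 26 (G/C), 27 (A/G), 29 (A/C), 33 (T/G), 34 (T/G).

8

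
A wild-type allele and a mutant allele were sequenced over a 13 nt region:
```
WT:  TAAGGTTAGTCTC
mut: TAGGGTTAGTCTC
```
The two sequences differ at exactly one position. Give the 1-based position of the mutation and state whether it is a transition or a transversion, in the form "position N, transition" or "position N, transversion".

Position 3 changes A→G. A is a purine and G is a purine, so this is a transition.

position 3, transition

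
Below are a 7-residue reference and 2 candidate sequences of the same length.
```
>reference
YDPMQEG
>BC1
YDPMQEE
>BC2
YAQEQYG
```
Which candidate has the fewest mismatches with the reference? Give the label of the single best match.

BC1 differs at 1 residue; BC2 differs at 4 residues. The closest is BC1.

BC1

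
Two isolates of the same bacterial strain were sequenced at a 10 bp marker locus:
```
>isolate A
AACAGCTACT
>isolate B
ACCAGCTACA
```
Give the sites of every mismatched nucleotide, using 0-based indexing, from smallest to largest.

1, 9

Differences at site 1 (A→C), site 9 (T→A).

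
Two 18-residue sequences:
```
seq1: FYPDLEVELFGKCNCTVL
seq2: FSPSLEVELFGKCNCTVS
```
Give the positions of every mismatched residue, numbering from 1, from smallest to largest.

Differences at position 2 (Y→S), position 4 (D→S), position 18 (L→S).

2, 4, 18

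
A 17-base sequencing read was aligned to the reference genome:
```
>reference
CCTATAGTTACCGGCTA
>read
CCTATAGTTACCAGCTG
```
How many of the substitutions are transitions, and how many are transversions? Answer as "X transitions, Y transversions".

Transitions (purine↔purine or pyrimidine↔pyrimidine): 13 G→A, 17 A→G.
Transversions (purine↔pyrimidine): none.

2 transitions, 0 transversions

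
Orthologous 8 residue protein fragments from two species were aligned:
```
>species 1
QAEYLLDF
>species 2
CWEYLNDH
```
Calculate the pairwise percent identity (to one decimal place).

Mismatches at positions 1, 2, 6, 8 (1-based): 4 of 8.
Identical positions: 4/8 = 50% → 50.0%.

50.0%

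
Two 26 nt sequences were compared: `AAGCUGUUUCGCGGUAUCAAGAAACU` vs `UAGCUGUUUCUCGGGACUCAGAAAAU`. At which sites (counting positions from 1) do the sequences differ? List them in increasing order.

1, 11, 15, 17, 18, 19, 25

Scanning 1-based: 1: A/U; 11: G/U; 15: U/G; 17: U/C; 18: C/U; 19: A/C; 25: C/A.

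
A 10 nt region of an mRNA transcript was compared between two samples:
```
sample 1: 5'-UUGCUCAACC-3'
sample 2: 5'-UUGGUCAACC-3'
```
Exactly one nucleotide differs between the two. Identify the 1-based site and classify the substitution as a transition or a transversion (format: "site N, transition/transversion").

site 4, transversion

Site 4 changes C→G. C is a pyrimidine and G is a purine, so this is a transversion.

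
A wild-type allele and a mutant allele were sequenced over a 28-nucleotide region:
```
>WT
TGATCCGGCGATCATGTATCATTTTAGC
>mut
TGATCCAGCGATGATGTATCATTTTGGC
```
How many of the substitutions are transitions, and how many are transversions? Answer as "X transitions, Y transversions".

Mismatches (1-based):
base 7: G→A (purine→purine, transition)
base 13: C→G (pyrimidine→purine, transversion)
base 26: A→G (purine→purine, transition)

2 transitions, 1 transversion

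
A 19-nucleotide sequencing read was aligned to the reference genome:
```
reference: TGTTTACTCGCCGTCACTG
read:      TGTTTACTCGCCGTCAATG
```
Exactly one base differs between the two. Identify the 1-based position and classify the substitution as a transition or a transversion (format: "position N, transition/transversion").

The sequences differ only at position 17: C→A (pyrimidine→purine), a transversion.

position 17, transversion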